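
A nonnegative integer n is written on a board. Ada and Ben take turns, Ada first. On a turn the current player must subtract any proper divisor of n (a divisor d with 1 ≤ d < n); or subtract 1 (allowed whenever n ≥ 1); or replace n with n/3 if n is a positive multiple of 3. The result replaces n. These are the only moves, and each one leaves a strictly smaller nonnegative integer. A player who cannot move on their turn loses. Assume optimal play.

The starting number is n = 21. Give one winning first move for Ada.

Label each position W (a win for the player to move) or L (a loss). A position with no legal move is L; any other position is W exactly when some move reaches an L, and L when every move reaches a W.
n=0: no move → L
n=1: reaches L-position 0 → W
n=2: only reaches 1(W), which is W → L
n=3: reaches L-position 2 → W
n=4: reaches L-position 2 → W
n=5: only reaches 4(W), which is W → L
n=6: reaches L-position 2 → W
n=7: only reaches 6(W), which is W → L
n=8: reaches L-position 7 → W
n=9: only reaches 3(W), 6(W), 8(W), all W → L
n=10: reaches L-position 5 → W
n=11: only reaches 10(W), which is W → L
n=12: reaches L-position 9 → W
n=13: only reaches 12(W), which is W → L
n=14: reaches L-position 7 → W
n=15: reaches L-position 5 → W
n=16: only reaches 8(W), 12(W), 14(W), 15(W), all W → L
n=17: reaches L-position 16 → W
n=18: reaches L-position 9 → W
n=19: only reaches 18(W), which is W → L
n=20: reaches L-position 16 → W
n=21: reaches L-position 7 → W
From 21, the L positions reachable in one move are: 7.

Move to 7.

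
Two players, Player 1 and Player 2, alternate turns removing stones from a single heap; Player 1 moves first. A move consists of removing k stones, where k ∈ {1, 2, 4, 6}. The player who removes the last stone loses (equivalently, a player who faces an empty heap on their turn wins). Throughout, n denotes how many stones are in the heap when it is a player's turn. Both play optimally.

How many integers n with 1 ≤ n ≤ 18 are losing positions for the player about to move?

Positions with no move are W. A position that does have a move is losing for the player to move precisely when every available move leads to a winning position for the opponent. Fill in the labels:
n=0: no move; the opponent has just taken the last stone and therefore loses → W
n=1: the only move is to 0(W), a W ⇒ L
n=2: can move to 1, which is L ⇒ W
n=3: can move to 1, which is L ⇒ W
n=4: moves to 3(W), 2(W), 0(W); every one is W ⇒ L
n=5: can move to 4, which is L ⇒ W
n=6: can move to 4, which is L ⇒ W
n=7: can move to 1, which is L ⇒ W
n=8: can move to 4, which is L ⇒ W
n=9: moves to 8(W), 7(W), 5(W), 3(W); every one is W ⇒ L
n=10: can move to 9, which is L ⇒ W
n=11: can move to 9, which is L ⇒ W
n=12: moves to 11(W), 10(W), 8(W), 6(W); every one is W ⇒ L
n=13: can move to 12, which is L ⇒ W
n=14: can move to 12, which is L ⇒ W
n=15: can move to 9, which is L ⇒ W
n=16: can move to 12, which is L ⇒ W
n=17: moves to 16(W), 15(W), 13(W), 11(W); every one is W ⇒ L
n=18: can move to 17, which is L ⇒ W
L entries with 1 ≤ n ≤ 18 (the range starts at n=1): n = 1, 4, 9, 12, 17; that makes 5.

5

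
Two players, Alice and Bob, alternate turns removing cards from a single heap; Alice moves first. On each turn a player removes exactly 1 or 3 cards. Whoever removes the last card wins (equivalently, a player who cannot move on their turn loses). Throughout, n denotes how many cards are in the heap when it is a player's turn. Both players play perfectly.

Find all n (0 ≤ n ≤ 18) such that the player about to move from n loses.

Use the standard recursion: the mover loses at a terminal position; elsewhere, the mover wins exactly when some move hands the opponent an L position.
n=0: no move → L
n=1: W (go to 0, an L position)
n=2: L (sole option 1(W) is W)
n=3: W (go to 2, an L position)
n=4: L (options 3(W), 1(W) are all W)
n=5: W (go to 4, an L position)
n=6: L (options 5(W), 3(W) are all W)
n=7: W (go to 6, an L position)
n=8: L (options 7(W), 5(W) are all W)
n=9: W (go to 8, an L position)
n=10: L (options 9(W), 7(W) are all W)
n=11: W (go to 10, an L position)
n=12: L (options 11(W), 9(W) are all W)
n=13: W (go to 12, an L position)
n=14: L (options 13(W), 11(W) are all W)
n=15: W (go to 14, an L position)
n=16: L (options 15(W), 13(W) are all W)
n=17: W (go to 16, an L position)
n=18: L (options 17(W), 15(W) are all W)
The losing starting values of n are exactly the entries labelled L in this table (10 of them).

0, 2, 4, 6, 8, 10, 12, 14, 16, 18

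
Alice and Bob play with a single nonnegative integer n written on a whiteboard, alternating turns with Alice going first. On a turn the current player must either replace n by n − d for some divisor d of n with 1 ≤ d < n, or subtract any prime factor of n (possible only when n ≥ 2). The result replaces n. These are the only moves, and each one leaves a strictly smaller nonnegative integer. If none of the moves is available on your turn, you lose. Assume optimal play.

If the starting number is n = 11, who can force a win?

Alice wins.

Use the standard recursion: the mover loses at a terminal position; elsewhere, the mover wins exactly when some move hands the opponent an L position.
n=0: no move → L
n=1: no move → L
n=2: W (go to 0, an L position)
n=3: W (go to 0, an L position)
n=4: L (options 2(W), 3(W) are all W)
n=5: W (go to 0, an L position)
n=6: W (go to 4, an L position)
n=7: W (go to 0, an L position)
n=8: W (go to 4, an L position)
n=9: L (options 6(W), 8(W) are all W)
n=10: W (go to 9, an L position)
n=11: W (go to 0, an L position)
From 11 Alice can move to 0, reaching an L position.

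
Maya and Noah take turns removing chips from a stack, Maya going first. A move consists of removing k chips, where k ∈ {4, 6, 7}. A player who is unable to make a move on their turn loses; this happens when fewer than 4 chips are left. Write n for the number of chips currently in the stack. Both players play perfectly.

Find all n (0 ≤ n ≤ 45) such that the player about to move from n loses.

0, 1, 2, 3, 11, 12, 13, 14, 22, 23, 24, 25, 33, 34, 35, 36, 44, 45

Use the standard recursion: the mover loses at a terminal position; elsewhere, the mover wins exactly when some move hands the opponent an L position.
n=0: no move → L
n=1: no move → L
n=2: no move → L
n=3: no move → L
n=4: can move to 0, which is L ⇒ W
n=5: can move to 1, which is L ⇒ W
n=6: can move to 2, which is L ⇒ W
n=7: can move to 3, which is L ⇒ W
n=8: can move to 2, which is L ⇒ W
n=9: can move to 3, which is L ⇒ W
n=10: can move to 3, which is L ⇒ W
n=11: moves to 7(W), 5(W), 4(W); every one is W ⇒ L
n=12: moves to 8(W), 6(W), 5(W); every one is W ⇒ L
n=13: moves to 9(W), 7(W), 6(W); every one is W ⇒ L
n=14: moves to 10(W), 8(W), 7(W); every one is W ⇒ L
n=15: can move to 11, which is L ⇒ W
n=16: can move to 12, which is L ⇒ W
n=17: can move to 13, which is L ⇒ W
n=18: can move to 14, which is L ⇒ W
n=19: can move to 13, which is L ⇒ W
n=20: can move to 14, which is L ⇒ W
n=21: can move to 14, which is L ⇒ W
n=22: moves to 18(W), 16(W), 15(W); every one is W ⇒ L
n=23: moves to 19(W), 17(W), 16(W); every one is W ⇒ L
n=24: moves to 20(W), 18(W), 17(W); every one is W ⇒ L
n=25: moves to 21(W), 19(W), 18(W); every one is W ⇒ L
n=26: can move to 22, which is L ⇒ W
n=27: can move to 23, which is L ⇒ W
n=28: can move to 24, which is L ⇒ W
n=29: can move to 25, which is L ⇒ W
n=30: can move to 24, which is L ⇒ W
n=31: can move to 25, which is L ⇒ W
n=32: can move to 25, which is L ⇒ W
n=33: moves to 29(W), 27(W), 26(W); every one is W ⇒ L
n=34: moves to 30(W), 28(W), 27(W); every one is W ⇒ L
n=35: moves to 31(W), 29(W), 28(W); every one is W ⇒ L
n=36: moves to 32(W), 30(W), 29(W); every one is W ⇒ L
n=37: can move to 33, which is L ⇒ W
n=38: can move to 34, which is L ⇒ W
n=39: can move to 35, which is L ⇒ W
n=40: can move to 36, which is L ⇒ W
n=41: can move to 35, which is L ⇒ W
n=42: can move to 36, which is L ⇒ W
n=43: can move to 36, which is L ⇒ W
n=44: moves to 40(W), 38(W), 37(W); every one is W ⇒ L
n=45: moves to 41(W), 39(W), 38(W); every one is W ⇒ L
Reading off the rows marked L gives the requested list; there are 18 such values of n.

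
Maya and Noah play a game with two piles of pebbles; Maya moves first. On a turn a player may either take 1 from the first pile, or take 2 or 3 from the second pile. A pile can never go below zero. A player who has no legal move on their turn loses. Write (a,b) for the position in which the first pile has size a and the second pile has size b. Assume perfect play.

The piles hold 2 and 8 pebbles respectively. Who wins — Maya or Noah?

Maya wins.

Label each position W (a win for the player to move) or L (a loss). A position with no legal move is L; any other position is W exactly when some move reaches an L, and L when every move reaches a W.
No move ever increases a pile, so every position that can arise here has a ≤ 2 and b ≤ 8; it is enough to label the cells with 0 ≤ a ≤ 2 and 0 ≤ b ≤ 8.
Every move lowers a or b (never raises either), so fill the grid row by row in increasing a, and left to right within a row: each cell's successors are then already labelled.
      b=0  b=1  b=2  b=3  b=4  b=5  b=6  b=7  b=8
a=0:    L    L    W    W    W    L    L    W    W
a=1:    W    W    L    L    W    W    W    L    L
a=2:    L    L    W    W    W    L    L    W    W
Cells with no legal move (terminal, hence L): (0,0), (0,1).
The remaining L cells, each justified by listing all of its moves:
(0,5): →(0,3)(W), (0,2)(W) — all W, so L
(0,6): →(0,4)(W), (0,3)(W) — all W, so L
(1,2): →(0,2)(W), (1,0)(W) — all W, so L
(1,3): →(0,3)(W), (1,1)(W), (1,0)(W) — all W, so L
(1,7): →(0,7)(W), (1,5)(W), (1,4)(W) — all W, so L
(1,8): →(0,8)(W), (1,6)(W), (1,5)(W) — all W, so L
(2,0): →(1,0)(W) only, which is W, so L
(2,1): →(1,1)(W) only, which is W, so L
(2,5): →(1,5)(W), (2,3)(W), (2,2)(W) — all W, so L
(2,6): →(1,6)(W), (2,4)(W), (2,3)(W) — all W, so L
Every other cell has at least one move into one of the L cells above, so it is W.
The starting position (2,8) is W: Maya should move to (1,8), handing over an L position.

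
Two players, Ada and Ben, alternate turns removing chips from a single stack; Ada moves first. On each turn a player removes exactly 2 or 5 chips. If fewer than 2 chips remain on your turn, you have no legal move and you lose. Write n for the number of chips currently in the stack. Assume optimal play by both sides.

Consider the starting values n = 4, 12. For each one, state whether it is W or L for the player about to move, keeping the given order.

4: L, 12: W

Classify positions by backward induction: terminal positions (no move available) are L. From any other position, the mover wins iff some move reaches an L.
n=0: no move → L
n=1: no move → L
n=2: reaches L-position 0 → W
n=3: reaches L-position 1 → W
n=4: only reaches 2(W), which is W → L
n=5: reaches L-position 0 → W
n=6: reaches L-position 4 → W
n=7: only reaches 5(W), 2(W), all W → L
n=8: only reaches 6(W), 3(W), all W → L
n=9: reaches L-position 7 → W
n=10: reaches L-position 8 → W
n=11: only reaches 9(W), 6(W), all W → L
n=12: reaches L-position 7 → W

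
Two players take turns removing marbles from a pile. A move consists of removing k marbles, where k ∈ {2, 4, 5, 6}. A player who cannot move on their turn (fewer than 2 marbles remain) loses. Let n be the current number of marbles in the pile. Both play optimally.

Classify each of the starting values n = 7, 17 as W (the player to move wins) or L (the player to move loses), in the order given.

Positions with no move are L. A position that does have a move is losing for the player to move precisely when every available move leads to a winning position for the opponent. Fill in the labels:
n=0: no move → L
n=1: no move → L
n=2: reaches L-position 0 → W
n=3: reaches L-position 1 → W
n=4: reaches L-position 0 → W
n=5: reaches L-position 1 → W
n=6: reaches L-position 1 → W
n=7: reaches L-position 1 → W
n=8: only reaches 6(W), 4(W), 3(W), 2(W), all W → L
n=9: only reaches 7(W), 5(W), 4(W), 3(W), all W → L
n=10: reaches L-position 8 → W
n=11: reaches L-position 9 → W
n=12: reaches L-position 8 → W
n=13: reaches L-position 9 → W
n=14: reaches L-position 9 → W
n=15: reaches L-position 9 → W
n=16: only reaches 14(W), 12(W), 11(W), 10(W), all W → L
n=17: only reaches 15(W), 13(W), 12(W), 11(W), all W → L

7: W, 17: L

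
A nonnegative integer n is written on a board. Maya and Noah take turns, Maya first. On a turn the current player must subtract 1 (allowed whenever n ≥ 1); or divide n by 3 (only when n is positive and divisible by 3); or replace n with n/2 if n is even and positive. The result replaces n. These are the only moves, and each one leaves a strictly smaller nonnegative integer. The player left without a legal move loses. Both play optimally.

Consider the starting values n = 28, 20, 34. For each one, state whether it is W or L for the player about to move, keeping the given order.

Build the W/L table. Terminal = L. A non-terminal position is W if it has a move to some L; otherwise it is L.
n=0: no move → L
n=1: →0(L), so W
n=2: →1(W) only, which is W, so L
n=3: →2(L), so W
n=4: →2(L), so W
n=5: →4(W) only, which is W, so L
n=6: →2(L), so W
n=7: →6(W) only, which is W, so L
n=8: →7(L), so W
n=9: →3(W), 8(W) — all W, so L
n=10: →5(L), so W
n=11: →10(W) only, which is W, so L
n=12: →11(L), so W
n=13: →12(W) only, which is W, so L
n=14: →7(L), so W
n=15: →5(L), so W
n=16: →8(W), 15(W) — all W, so L
n=17: →16(L), so W
n=18: →9(L), so W
n=19: →18(W) only, which is W, so L
n=20: →19(L), so W
n=21: →7(L), so W
n=22: →11(L), so W
n=23: →22(W) only, which is W, so L
n=24: →23(L), so W
n=25: →24(W) only, which is W, so L
n=26: →13(L), so W
n=27: →9(L), so W
n=28: →14(W), 27(W) — all W, so L
n=29: →28(L), so W
n=30: →10(W), 15(W), 29(W) — all W, so L
n=31: →30(L), so W
n=32: →16(L), so W
n=33: →11(L), so W
n=34: →17(W), 33(W) — all W, so L

28: L, 20: W, 34: L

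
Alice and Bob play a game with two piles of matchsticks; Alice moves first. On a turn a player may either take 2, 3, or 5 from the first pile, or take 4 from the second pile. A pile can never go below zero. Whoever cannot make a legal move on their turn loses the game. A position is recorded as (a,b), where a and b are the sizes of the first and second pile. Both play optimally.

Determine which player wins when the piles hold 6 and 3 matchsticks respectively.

Use the standard recursion: the mover loses at a terminal position; elsewhere, the mover wins exactly when some move hands the opponent an L position.
No move ever increases a pile, so every position that can arise here has a ≤ 6 and b ≤ 3; it is enough to label the cells with 0 ≤ a ≤ 6 and 0 ≤ b ≤ 3.
Every move lowers a or b (never raises either), so fill the grid row by row in increasing a, and left to right within a row: each cell's successors are then already labelled.
      b=0  b=1  b=2  b=3
a=0:    L    L    L    L
a=1:    L    L    L    L
a=2:    W    W    W    W
a=3:    W    W    W    W
a=4:    W    W    W    W
a=5:    W    W    W    W
a=6:    W    W    W    W
Cells with no legal move (terminal, hence L): (0,0), (0,1), (0,2), (0,3), (1,0), (1,1), (1,2), (1,3).
Every other cell has at least one move into one of the L cells above, so it is W.
From (6,3) Alice can move to (1,3), reaching an L position.

Alice wins.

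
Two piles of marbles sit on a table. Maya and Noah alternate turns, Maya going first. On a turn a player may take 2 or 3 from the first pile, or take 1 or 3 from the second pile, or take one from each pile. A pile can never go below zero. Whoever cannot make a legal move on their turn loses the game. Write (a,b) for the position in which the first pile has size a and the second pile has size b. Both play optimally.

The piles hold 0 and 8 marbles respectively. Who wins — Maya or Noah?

Positions with no move are L. A position that does have a move is losing for the player to move precisely when every available move leads to a winning position for the opponent. Fill in the labels:
No move ever increases a pile, so every position that can arise here has a ≤ 0 and b ≤ 8; it is enough to label the cells with 0 ≤ a ≤ 0 and 0 ≤ b ≤ 8.
Every move lowers a or b (never raises either), so fill the grid row by row in increasing a, and left to right within a row: each cell's successors are then already labelled.
      b=0  b=1  b=2  b=3  b=4  b=5  b=6  b=7  b=8
a=0:    L    W    L    W    L    W    L    W    L
Cells with no legal move (terminal, hence L): (0,0).
The remaining L cells, each justified by listing all of its moves:
(0,2): only reaches (0,1)(W), which is W → L
(0,4): only reaches (0,3)(W), (0,1)(W), all W → L
(0,6): only reaches (0,5)(W), (0,3)(W), all W → L
(0,8): only reaches (0,7)(W), (0,5)(W), all W → L
Every other cell has at least one move into one of the L cells above, so it is W.
The starting position (0,8) is L: whatever Maya does, the opponent receives a W position.

Noah wins.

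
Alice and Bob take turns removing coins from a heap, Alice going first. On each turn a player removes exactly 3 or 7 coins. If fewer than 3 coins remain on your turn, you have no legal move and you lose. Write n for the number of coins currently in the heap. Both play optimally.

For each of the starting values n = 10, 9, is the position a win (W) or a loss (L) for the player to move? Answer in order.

Classify positions by backward induction: terminal positions (no move available) are L. From any other position, the mover wins iff some move reaches an L.
n=0: no move → L
n=1: no move → L
n=2: no move → L
n=3: reaches L-position 0 → W
n=4: reaches L-position 1 → W
n=5: reaches L-position 2 → W
n=6: only reaches 3(W), which is W → L
n=7: reaches L-position 0 → W
n=8: reaches L-position 1 → W
n=9: reaches L-position 6 → W
n=10: only reaches 7(W), 3(W), all W → L

10: L, 9: W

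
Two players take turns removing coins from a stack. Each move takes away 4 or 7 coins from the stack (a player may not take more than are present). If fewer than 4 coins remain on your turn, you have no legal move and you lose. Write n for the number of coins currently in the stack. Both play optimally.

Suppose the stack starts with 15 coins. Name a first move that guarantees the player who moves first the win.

Remove 4, leaving 11.

Build the W/L table. Terminal = L. A non-terminal position is W if it has a move to some L; otherwise it is L.
n=0: no move → L
n=1: no move → L
n=2: no move → L
n=3: no move → L
n=4: can move to 0, which is L ⇒ W
n=5: can move to 1, which is L ⇒ W
n=6: can move to 2, which is L ⇒ W
n=7: can move to 3, which is L ⇒ W
n=8: can move to 1, which is L ⇒ W
n=9: can move to 2, which is L ⇒ W
n=10: can move to 3, which is L ⇒ W
n=11: moves to 7(W), 4(W); every one is W ⇒ L
n=12: moves to 8(W), 5(W); every one is W ⇒ L
n=13: moves to 9(W), 6(W); every one is W ⇒ L
n=14: moves to 10(W), 7(W); every one is W ⇒ L
n=15: can move to 11, which is L ⇒ W
From 15, the L positions reachable in one move are: 11.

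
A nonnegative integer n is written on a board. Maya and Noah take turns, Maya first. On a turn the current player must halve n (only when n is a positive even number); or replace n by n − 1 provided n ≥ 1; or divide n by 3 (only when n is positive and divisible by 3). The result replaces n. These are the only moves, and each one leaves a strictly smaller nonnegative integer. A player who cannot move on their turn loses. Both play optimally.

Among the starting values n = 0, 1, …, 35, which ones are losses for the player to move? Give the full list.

0, 2, 5, 7, 9, 11, 13, 16, 19, 23, 25, 28, 30, 34

Work bottom-up. With no move the player to move loses. Otherwise the position is W if at least one move leads to an L position for the opponent, and L if every move leads to a W.
n=0: no move → L
n=1: reaches L-position 0 → W
n=2: only reaches 1(W), which is W → L
n=3: reaches L-position 2 → W
n=4: reaches L-position 2 → W
n=5: only reaches 4(W), which is W → L
n=6: reaches L-position 2 → W
n=7: only reaches 6(W), which is W → L
n=8: reaches L-position 7 → W
n=9: only reaches 3(W), 8(W), all W → L
n=10: reaches L-position 5 → W
n=11: only reaches 10(W), which is W → L
n=12: reaches L-position 11 → W
n=13: only reaches 12(W), which is W → L
n=14: reaches L-position 7 → W
n=15: reaches L-position 5 → W
n=16: only reaches 8(W), 15(W), all W → L
n=17: reaches L-position 16 → W
n=18: reaches L-position 9 → W
n=19: only reaches 18(W), which is W → L
n=20: reaches L-position 19 → W
n=21: reaches L-position 7 → W
n=22: reaches L-position 11 → W
n=23: only reaches 22(W), which is W → L
n=24: reaches L-position 23 → W
n=25: only reaches 24(W), which is W → L
n=26: reaches L-position 13 → W
n=27: reaches L-position 9 → W
n=28: only reaches 14(W), 27(W), all W → L
n=29: reaches L-position 28 → W
n=30: only reaches 10(W), 15(W), 29(W), all W → L
n=31: reaches L-position 30 → W
n=32: reaches L-position 16 → W
n=33: reaches L-position 11 → W
n=34: only reaches 17(W), 33(W), all W → L
n=35: reaches L-position 34 → W
Reading off the rows marked L gives the requested list; there are 14 such values of n.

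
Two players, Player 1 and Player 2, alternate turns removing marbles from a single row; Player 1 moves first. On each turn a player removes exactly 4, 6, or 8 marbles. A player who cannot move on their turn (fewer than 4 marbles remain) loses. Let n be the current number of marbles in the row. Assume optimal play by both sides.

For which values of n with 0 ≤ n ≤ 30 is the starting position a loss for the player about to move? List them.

Compute win/loss labels from the base case upward. A position with no move is L. Any other position is W if it can reach an L in one move, else L.
n=0: no move → L
n=1: no move → L
n=2: no move → L
n=3: no move → L
n=4: can move to 0, which is L ⇒ W
n=5: can move to 1, which is L ⇒ W
n=6: can move to 2, which is L ⇒ W
n=7: can move to 3, which is L ⇒ W
n=8: can move to 2, which is L ⇒ W
n=9: can move to 3, which is L ⇒ W
n=10: can move to 2, which is L ⇒ W
n=11: can move to 3, which is L ⇒ W
n=12: moves to 8(W), 6(W), 4(W); every one is W ⇒ L
n=13: moves to 9(W), 7(W), 5(W); every one is W ⇒ L
n=14: moves to 10(W), 8(W), 6(W); every one is W ⇒ L
n=15: moves to 11(W), 9(W), 7(W); every one is W ⇒ L
n=16: can move to 12, which is L ⇒ W
n=17: can move to 13, which is L ⇒ W
n=18: can move to 14, which is L ⇒ W
n=19: can move to 15, which is L ⇒ W
n=20: can move to 14, which is L ⇒ W
n=21: can move to 15, which is L ⇒ W
n=22: can move to 14, which is L ⇒ W
n=23: can move to 15, which is L ⇒ W
n=24: moves to 20(W), 18(W), 16(W); every one is W ⇒ L
n=25: moves to 21(W), 19(W), 17(W); every one is W ⇒ L
n=26: moves to 22(W), 20(W), 18(W); every one is W ⇒ L
n=27: moves to 23(W), 21(W), 19(W); every one is W ⇒ L
n=28: can move to 24, which is L ⇒ W
n=29: can move to 25, which is L ⇒ W
n=30: can move to 26, which is L ⇒ W
Reading off the rows marked L gives the requested list; there are 12 such values of n.

0, 1, 2, 3, 12, 13, 14, 15, 24, 25, 26, 27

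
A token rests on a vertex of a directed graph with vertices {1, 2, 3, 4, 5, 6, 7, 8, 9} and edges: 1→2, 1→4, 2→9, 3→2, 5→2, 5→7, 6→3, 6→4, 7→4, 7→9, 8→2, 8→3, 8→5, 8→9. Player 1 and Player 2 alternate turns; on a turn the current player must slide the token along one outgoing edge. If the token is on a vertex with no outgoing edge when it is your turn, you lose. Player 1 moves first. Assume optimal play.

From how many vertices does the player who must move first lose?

4

Build the W/L table. Terminal = L. A non-terminal position is W if it has a move to some L; otherwise it is L.
Every edge goes from a vertex to one that appears earlier in the order 9, 4, 2, 3, 7, 5, 8, 1, 6, so processing vertices in that order labels each vertex after all of its successors.
9: no outgoing edge → L
4: no outgoing edge → L
2: can move to 9, which is L ⇒ W
3: the only move is to 2(W), a W ⇒ L
7: can move to 4, which is L ⇒ W
5: moves to 7(W), 2(W); every one is W ⇒ L
8: can move to 5, which is L ⇒ W
1: can move to 4, which is L ⇒ W
6: can move to 3, which is L ⇒ W
The L vertices are 3, 4, 5, 9; that is 4 in all.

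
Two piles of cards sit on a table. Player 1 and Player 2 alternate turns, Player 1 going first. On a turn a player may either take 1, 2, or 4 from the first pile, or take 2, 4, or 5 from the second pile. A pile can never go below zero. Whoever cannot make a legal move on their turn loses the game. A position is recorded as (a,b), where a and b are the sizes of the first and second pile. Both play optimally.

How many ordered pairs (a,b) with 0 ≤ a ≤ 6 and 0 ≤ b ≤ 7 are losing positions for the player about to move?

Label each position W (a win for the player to move) or L (a loss). A position with no legal move is L; any other position is W exactly when some move reaches an L, and L when every move reaches a W.
Every move lowers a or b (never raises either), so fill the grid row by row in increasing a, and left to right within a row: each cell's successors are then already labelled.
      b=0  b=1  b=2  b=3  b=4  b=5  b=6  b=7
a=0:    L    L    W    W    W    W    W    L
a=1:    W    W    L    L    W    W    W    W
a=2:    W    W    W    W    L    L    W    W
a=3:    L    L    W    W    W    W    W    L
a=4:    W    W    L    L    W    W    W    W
a=5:    W    W    W    W    L    L    W    W
a=6:    L    L    W    W    W    W    W    L
Cells with no legal move (terminal, hence L): (0,0), (0,1).
The remaining L cells, each justified by listing all of its moves:
(0,7): →(0,5)(W), (0,3)(W), (0,2)(W) — all W, so L
(1,2): →(0,2)(W), (1,0)(W) — all W, so L
(1,3): →(0,3)(W), (1,1)(W) — all W, so L
(2,4): →(1,4)(W), (0,4)(W), (2,2)(W), (2,0)(W) — all W, so L
(2,5): →(1,5)(W), (0,5)(W), (2,3)(W), (2,1)(W), (2,0)(W) — all W, so L
(3,0): →(2,0)(W), (1,0)(W) — all W, so L
(3,1): →(2,1)(W), (1,1)(W) — all W, so L
(3,7): →(2,7)(W), (1,7)(W), (3,5)(W), (3,3)(W), (3,2)(W) — all W, so L
(4,2): →(3,2)(W), (2,2)(W), (0,2)(W), (4,0)(W) — all W, so L
(4,3): →(3,3)(W), (2,3)(W), (0,3)(W), (4,1)(W) — all W, so L
(5,4): →(4,4)(W), (3,4)(W), (1,4)(W), (5,2)(W), (5,0)(W) — all W, so L
(5,5): →(4,5)(W), (3,5)(W), (1,5)(W), (5,3)(W), (5,1)(W), (5,0)(W) — all W, so L
(6,0): →(5,0)(W), (4,0)(W), (2,0)(W) — all W, so L
(6,1): →(5,1)(W), (4,1)(W), (2,1)(W) — all W, so L
(6,7): →(5,7)(W), (4,7)(W), (2,7)(W), (6,5)(W), (6,3)(W), (6,2)(W) — all W, so L
Every other cell has at least one move into one of the L cells above, so it is W.
L cells per row: a=0: 3, a=1: 2, a=2: 2, a=3: 3, a=4: 2, a=5: 2, a=6: 3; total 17.

17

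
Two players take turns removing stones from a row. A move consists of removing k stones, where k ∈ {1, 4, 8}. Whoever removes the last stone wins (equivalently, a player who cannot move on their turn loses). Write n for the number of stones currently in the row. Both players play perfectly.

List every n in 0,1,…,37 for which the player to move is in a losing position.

0, 2, 5, 7, 12, 14, 17, 19, 24, 26, 29, 31, 36

Use the standard recursion: the mover loses at a terminal position; elsewhere, the mover wins exactly when some move hands the opponent an L position.
n=0: no move → L
n=1: →0(L), so W
n=2: →1(W) only, which is W, so L
n=3: →2(L), so W
n=4: →0(L), so W
n=5: →4(W), 1(W) — all W, so L
n=6: →5(L), so W
n=7: →6(W), 3(W) — all W, so L
n=8: →7(L), so W
n=9: →5(L), so W
n=10: →2(L), so W
n=11: →7(L), so W
n=12: →11(W), 8(W), 4(W) — all W, so L
n=13: →12(L), so W
n=14: →13(W), 10(W), 6(W) — all W, so L
n=15: →14(L), so W
n=16: →12(L), so W
n=17: →16(W), 13(W), 9(W) — all W, so L
n=18: →17(L), so W
n=19: →18(W), 15(W), 11(W) — all W, so L
n=20: →19(L), so W
n=21: →17(L), so W
n=22: →14(L), so W
n=23: →19(L), so W
n=24: →23(W), 20(W), 16(W) — all W, so L
n=25: →24(L), so W
n=26: →25(W), 22(W), 18(W) — all W, so L
n=27: →26(L), so W
n=28: →24(L), so W
n=29: →28(W), 25(W), 21(W) — all W, so L
n=30: →29(L), so W
n=31: →30(W), 27(W), 23(W) — all W, so L
n=32: →31(L), so W
n=33: →29(L), so W
n=34: →26(L), so W
n=35: →31(L), so W
n=36: →35(W), 32(W), 28(W) — all W, so L
n=37: →36(L), so W
Reading off the rows marked L gives the requested list; there are 13 such values of n.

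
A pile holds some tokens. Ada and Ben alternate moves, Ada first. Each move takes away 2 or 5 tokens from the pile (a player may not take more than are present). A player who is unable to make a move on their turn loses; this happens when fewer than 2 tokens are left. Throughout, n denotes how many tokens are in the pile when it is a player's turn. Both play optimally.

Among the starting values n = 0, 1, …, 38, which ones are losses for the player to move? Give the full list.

0, 1, 4, 7, 8, 11, 14, 15, 18, 21, 22, 25, 28, 29, 32, 35, 36

Classify positions by backward induction: terminal positions (no move available) are L. From any other position, the mover wins iff some move reaches an L.
n=0: no move → L
n=1: no move → L
n=2: can move to 0, which is L ⇒ W
n=3: can move to 1, which is L ⇒ W
n=4: the only move is to 2(W), a W ⇒ L
n=5: can move to 0, which is L ⇒ W
n=6: can move to 4, which is L ⇒ W
n=7: moves to 5(W), 2(W); every one is W ⇒ L
n=8: moves to 6(W), 3(W); every one is W ⇒ L
n=9: can move to 7, which is L ⇒ W
n=10: can move to 8, which is L ⇒ W
n=11: moves to 9(W), 6(W); every one is W ⇒ L
n=12: can move to 7, which is L ⇒ W
n=13: can move to 11, which is L ⇒ W
n=14: moves to 12(W), 9(W); every one is W ⇒ L
n=15: moves to 13(W), 10(W); every one is W ⇒ L
n=16: can move to 14, which is L ⇒ W
n=17: can move to 15, which is L ⇒ W
n=18: moves to 16(W), 13(W); every one is W ⇒ L
n=19: can move to 14, which is L ⇒ W
n=20: can move to 18, which is L ⇒ W
n=21: moves to 19(W), 16(W); every one is W ⇒ L
n=22: moves to 20(W), 17(W); every one is W ⇒ L
n=23: can move to 21, which is L ⇒ W
n=24: can move to 22, which is L ⇒ W
n=25: moves to 23(W), 20(W); every one is W ⇒ L
n=26: can move to 21, which is L ⇒ W
n=27: can move to 25, which is L ⇒ W
n=28: moves to 26(W), 23(W); every one is W ⇒ L
n=29: moves to 27(W), 24(W); every one is W ⇒ L
n=30: can move to 28, which is L ⇒ W
n=31: can move to 29, which is L ⇒ W
n=32: moves to 30(W), 27(W); every one is W ⇒ L
n=33: can move to 28, which is L ⇒ W
n=34: can move to 32, which is L ⇒ W
n=35: moves to 33(W), 30(W); every one is W ⇒ L
n=36: moves to 34(W), 31(W); every one is W ⇒ L
n=37: can move to 35, which is L ⇒ W
n=38: can move to 36, which is L ⇒ W
Reading off the rows marked L gives the requested list; there are 17 such values of n.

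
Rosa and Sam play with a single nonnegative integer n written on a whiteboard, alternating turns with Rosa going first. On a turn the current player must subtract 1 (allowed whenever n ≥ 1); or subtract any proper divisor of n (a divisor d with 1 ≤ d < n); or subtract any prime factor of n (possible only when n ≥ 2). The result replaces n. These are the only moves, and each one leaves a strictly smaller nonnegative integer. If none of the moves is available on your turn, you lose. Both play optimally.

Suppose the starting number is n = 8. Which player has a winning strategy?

Work bottom-up. With no move the player to move loses. Otherwise the position is W if at least one move leads to an L position for the opponent, and L if every move leads to a W.
n=0: no move → L
n=1: W (go to 0, an L position)
n=2: W (go to 0, an L position)
n=3: W (go to 0, an L position)
n=4: L (options 2(W), 3(W) are all W)
n=5: W (go to 0, an L position)
n=6: W (go to 4, an L position)
n=7: W (go to 0, an L position)
n=8: W (go to 4, an L position)
From 8 Rosa can move to 4, reaching an L position.

Rosa wins.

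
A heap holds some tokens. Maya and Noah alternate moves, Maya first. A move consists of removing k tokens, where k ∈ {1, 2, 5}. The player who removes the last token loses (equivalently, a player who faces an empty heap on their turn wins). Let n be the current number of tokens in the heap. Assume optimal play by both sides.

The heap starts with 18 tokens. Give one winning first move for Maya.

Remove 2, leaving 16.

Work bottom-up. With no move the player to move wins. Otherwise the position is W if at least one move leads to an L position for the opponent, and L if every move leads to a W.
n=0: no move; the opponent has just taken the last token and therefore loses → W
n=1: only reaches 0(W), which is W → L
n=2: reaches L-position 1 → W
n=3: reaches L-position 1 → W
n=4: only reaches 3(W), 2(W), all W → L
n=5: reaches L-position 4 → W
n=6: reaches L-position 4 → W
n=7: only reaches 6(W), 5(W), 2(W), all W → L
n=8: reaches L-position 7 → W
n=9: reaches L-position 7 → W
n=10: only reaches 9(W), 8(W), 5(W), all W → L
n=11: reaches L-position 10 → W
n=12: reaches L-position 10 → W
n=13: only reaches 12(W), 11(W), 8(W), all W → L
n=14: reaches L-position 13 → W
n=15: reaches L-position 13 → W
n=16: only reaches 15(W), 14(W), 11(W), all W → L
n=17: reaches L-position 16 → W
n=18: reaches L-position 16 → W
From 18, the L positions reachable in one move are: 16, 13. Any move reaching one of these is winning.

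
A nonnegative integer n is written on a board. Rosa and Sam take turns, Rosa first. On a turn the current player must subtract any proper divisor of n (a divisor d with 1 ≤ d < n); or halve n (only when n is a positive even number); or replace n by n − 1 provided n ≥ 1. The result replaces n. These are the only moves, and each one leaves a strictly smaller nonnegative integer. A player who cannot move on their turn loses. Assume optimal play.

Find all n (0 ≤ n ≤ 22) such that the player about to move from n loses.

0, 2, 5, 7, 9, 11, 13, 15, 17, 19, 21

Build the W/L table. Terminal = L. A non-terminal position is W if it has a move to some L; otherwise it is L.
n=0: no move → L
n=1: reaches L-position 0 → W
n=2: only reaches 1(W), which is W → L
n=3: reaches L-position 2 → W
n=4: reaches L-position 2 → W
n=5: only reaches 4(W), which is W → L
n=6: reaches L-position 5 → W
n=7: only reaches 6(W), which is W → L
n=8: reaches L-position 7 → W
n=9: only reaches 6(W), 8(W), all W → L
n=10: reaches L-position 5 → W
n=11: only reaches 10(W), which is W → L
n=12: reaches L-position 9 → W
n=13: only reaches 12(W), which is W → L
n=14: reaches L-position 7 → W
n=15: only reaches 10(W), 12(W), 14(W), all W → L
n=16: reaches L-position 15 → W
n=17: only reaches 16(W), which is W → L
n=18: reaches L-position 9 → W
n=19: only reaches 18(W), which is W → L
n=20: reaches L-position 15 → W
n=21: only reaches 14(W), 18(W), 20(W), all W → L
n=22: reaches L-position 11 → W
The losing starting values of n are exactly the entries labelled L in this table (11 of them).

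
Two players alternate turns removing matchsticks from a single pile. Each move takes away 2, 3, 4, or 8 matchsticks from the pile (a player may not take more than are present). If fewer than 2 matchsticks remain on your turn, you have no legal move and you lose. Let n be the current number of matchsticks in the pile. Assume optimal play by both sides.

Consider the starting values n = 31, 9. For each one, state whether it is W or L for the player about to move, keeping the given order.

31: L, 9: W

Classify positions by backward induction: terminal positions (no move available) are L. From any other position, the mover wins iff some move reaches an L.
n=0: no move → L
n=1: no move → L
n=2: can move to 0, which is L ⇒ W
n=3: can move to 1, which is L ⇒ W
n=4: can move to 1, which is L ⇒ W
n=5: can move to 1, which is L ⇒ W
n=6: moves to 4(W), 3(W), 2(W); every one is W ⇒ L
n=7: moves to 5(W), 4(W), 3(W); every one is W ⇒ L
n=8: can move to 6, which is L ⇒ W
n=9: can move to 7, which is L ⇒ W
n=10: can move to 7, which is L ⇒ W
n=11: can move to 7, which is L ⇒ W
n=12: moves to 10(W), 9(W), 8(W), 4(W); every one is W ⇒ L
n=13: moves to 11(W), 10(W), 9(W), 5(W); every one is W ⇒ L
n=14: can move to 12, which is L ⇒ W
n=15: can move to 13, which is L ⇒ W
n=16: can move to 13, which is L ⇒ W
n=17: can move to 13, which is L ⇒ W
n=18: moves to 16(W), 15(W), 14(W), 10(W); every one is W ⇒ L
n=19: moves to 17(W), 16(W), 15(W), 11(W); every one is W ⇒ L
n=20: can move to 18, which is L ⇒ W
n=21: can move to 19, which is L ⇒ W
n=22: can move to 19, which is L ⇒ W
n=23: can move to 19, which is L ⇒ W
n=24: moves to 22(W), 21(W), 20(W), 16(W); every one is W ⇒ L
n=25: moves to 23(W), 22(W), 21(W), 17(W); every one is W ⇒ L
n=26: can move to 24, which is L ⇒ W
n=27: can move to 25, which is L ⇒ W
n=28: can move to 25, which is L ⇒ W
n=29: can move to 25, which is L ⇒ W
n=30: moves to 28(W), 27(W), 26(W), 22(W); every one is W ⇒ L
n=31: moves to 29(W), 28(W), 27(W), 23(W); every one is W ⇒ L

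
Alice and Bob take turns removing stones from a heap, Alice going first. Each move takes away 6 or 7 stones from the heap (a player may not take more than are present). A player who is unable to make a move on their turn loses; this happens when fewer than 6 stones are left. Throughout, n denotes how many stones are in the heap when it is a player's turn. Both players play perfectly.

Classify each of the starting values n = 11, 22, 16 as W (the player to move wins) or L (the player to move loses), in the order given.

11: W, 22: W, 16: L

Build the W/L table. Terminal = L. A non-terminal position is W if it has a move to some L; otherwise it is L.
n=0: no move → L
n=1: no move → L
n=2: no move → L
n=3: no move → L
n=4: no move → L
n=5: no move → L
n=6: →0(L), so W
n=7: →1(L), so W
n=8: →2(L), so W
n=9: →3(L), so W
n=10: →4(L), so W
n=11: →5(L), so W
n=12: →5(L), so W
n=13: →7(W), 6(W) — all W, so L
n=14: →8(W), 7(W) — all W, so L
n=15: →9(W), 8(W) — all W, so L
n=16: →10(W), 9(W) — all W, so L
n=17: →11(W), 10(W) — all W, so L
n=18: →12(W), 11(W) — all W, so L
n=19: →13(L), so W
n=20: →14(L), so W
n=21: →15(L), so W
n=22: →16(L), so W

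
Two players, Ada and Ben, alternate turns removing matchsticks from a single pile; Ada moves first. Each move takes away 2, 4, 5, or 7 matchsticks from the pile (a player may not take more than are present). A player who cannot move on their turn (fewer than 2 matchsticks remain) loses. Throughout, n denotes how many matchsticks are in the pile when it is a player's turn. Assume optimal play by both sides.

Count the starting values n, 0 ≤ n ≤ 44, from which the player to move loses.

Work bottom-up. With no move the player to move loses. Otherwise the position is W if at least one move leads to an L position for the opponent, and L if every move leads to a W.
n=0: no move → L
n=1: no move → L
n=2: →0(L), so W
n=3: →1(L), so W
n=4: →0(L), so W
n=5: →1(L), so W
n=6: →1(L), so W
n=7: →0(L), so W
n=8: →1(L), so W
n=9: →7(W), 5(W), 4(W), 2(W) — all W, so L
n=10: →8(W), 6(W), 5(W), 3(W) — all W, so L
n=11: →9(L), so W
n=12: →10(L), so W
n=13: →9(L), so W
n=14: →10(L), so W
n=15: →10(L), so W
n=16: →9(L), so W
n=17: →10(L), so W
n=18: →16(W), 14(W), 13(W), 11(W) — all W, so L
n=19: →17(W), 15(W), 14(W), 12(W) — all W, so L
n=20: →18(L), so W
n=21: →19(L), so W
n=22: →18(L), so W
n=23: →19(L), so W
n=24: →19(L), so W
n=25: →18(L), so W
n=26: →19(L), so W
n=27: →25(W), 23(W), 22(W), 20(W) — all W, so L
n=28: →26(W), 24(W), 23(W), 21(W) — all W, so L
n=29: →27(L), so W
n=30: →28(L), so W
n=31: →27(L), so W
n=32: →28(L), so W
n=33: →28(L), so W
n=34: →27(L), so W
n=35: →28(L), so W
n=36: →34(W), 32(W), 31(W), 29(W) — all W, so L
n=37: →35(W), 33(W), 32(W), 30(W) — all W, so L
n=38: →36(L), so W
n=39: →37(L), so W
n=40: →36(L), so W
n=41: →37(L), so W
n=42: →37(L), so W
n=43: →36(L), so W
n=44: →37(L), so W
L entries with 0 ≤ n ≤ 44: n = 0, 1, 9, 10, 18, 19, 27, 28, 36, 37; that makes 10.

10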